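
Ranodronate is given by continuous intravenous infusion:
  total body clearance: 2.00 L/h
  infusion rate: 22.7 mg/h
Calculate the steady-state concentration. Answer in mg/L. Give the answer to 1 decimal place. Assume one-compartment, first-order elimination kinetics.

At steady state Css = R₀ / CL = 22.7 / 2.000 = 11.35 mg/L

11.4 mg/L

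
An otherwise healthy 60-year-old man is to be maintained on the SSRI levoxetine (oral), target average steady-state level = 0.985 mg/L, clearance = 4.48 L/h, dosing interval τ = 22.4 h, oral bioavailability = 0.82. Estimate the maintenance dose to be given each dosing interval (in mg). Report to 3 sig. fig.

121 mg

At steady state, F × (Dose/τ) = Css × CL.
Dose = Css × CL × τ / F = 0.985 × 4.480 × 22.4 / 0.82 = 120.5 mg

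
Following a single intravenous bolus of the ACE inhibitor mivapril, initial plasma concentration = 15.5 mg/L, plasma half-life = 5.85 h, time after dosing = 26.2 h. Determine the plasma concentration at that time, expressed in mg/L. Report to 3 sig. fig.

k = ln2 / t½ = 0.693147 / 5.85 = 0.1185 h⁻¹
C = C₀ · e^(−k·t) = 15.50 × e^(−0.1185 × 26.2)
  = 15.50 × 0.04484 = 0.6950 mg/L

0.695 mg/L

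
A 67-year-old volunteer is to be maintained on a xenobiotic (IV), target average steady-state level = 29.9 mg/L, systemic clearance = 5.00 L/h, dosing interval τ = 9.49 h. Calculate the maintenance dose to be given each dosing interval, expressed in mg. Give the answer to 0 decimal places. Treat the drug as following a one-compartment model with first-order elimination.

At steady state, Dose/τ = Css × CL.
Dose = Css × CL × τ = 29.9 × 5.000 × 9.49 = 1419 mg

1419 mg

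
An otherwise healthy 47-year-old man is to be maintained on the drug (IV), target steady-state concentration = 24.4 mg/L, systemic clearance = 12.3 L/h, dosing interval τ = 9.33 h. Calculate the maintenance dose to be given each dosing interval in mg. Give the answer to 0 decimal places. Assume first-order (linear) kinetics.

At steady state, Dose/τ = Css × CL.
Dose = Css × CL × τ = 24.4 × 12.30 × 9.33 = 2800 mg

2800 mg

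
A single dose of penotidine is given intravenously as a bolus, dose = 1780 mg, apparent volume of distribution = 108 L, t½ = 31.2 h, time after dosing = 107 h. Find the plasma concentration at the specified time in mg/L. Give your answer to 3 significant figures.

1.53 mg/L

C₀ = Dose / Vd = 1780 / 108 = 16.48 mg/L
k = ln2 / t½ = 0.693147 / 31.2 = 0.02222 h⁻¹
C = C₀ · e^(−k·t) = 16.48 × e^(−0.02222 × 107)
  = 16.48 × 0.09278 = 1.529 mg/L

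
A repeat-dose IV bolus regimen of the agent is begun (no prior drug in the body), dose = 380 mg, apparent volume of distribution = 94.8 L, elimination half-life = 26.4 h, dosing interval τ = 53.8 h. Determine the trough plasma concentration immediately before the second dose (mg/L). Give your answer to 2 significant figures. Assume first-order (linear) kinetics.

0.98 mg/L

C₀ per dose = Dose / Vd = 380 / 94.8 = 4.008 mg/L
k = ln2 / t½ = 0.693147 / 26.4 = 0.02626 h⁻¹
Fraction remaining after one interval: r = e^(−kτ) = e^(−0.02626 × 53.8) = 0.2435
Before dose 2, 1 dose has been given (aged 1τ).
C_trough = C₀ × r = 4.008 × 0.2435 = 0.9759 mg/L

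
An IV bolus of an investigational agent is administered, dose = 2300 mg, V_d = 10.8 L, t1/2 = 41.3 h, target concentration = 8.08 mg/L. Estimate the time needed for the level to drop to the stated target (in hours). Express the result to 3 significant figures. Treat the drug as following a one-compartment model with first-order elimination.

C₀ = Dose / Vd = 2300 / 10.8 = 213.0 mg/L
k = ln2 / t½ = 0.693147 / 41.3 = 0.01678 h⁻¹
t = ln(C₀ / C) / k = ln(213.0 / 8.08) / 0.01678
  = ln(26.36) / 0.01678 = 3.272 / 0.01678 = 195.0 h

195 h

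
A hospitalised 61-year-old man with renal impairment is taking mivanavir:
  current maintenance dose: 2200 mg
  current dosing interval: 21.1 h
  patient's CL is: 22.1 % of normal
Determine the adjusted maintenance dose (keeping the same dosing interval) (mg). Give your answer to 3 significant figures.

To keep the same average steady-state level, dosing rate must scale with clearance.
CL ratio = 22.1 / 100 = 0.2210
New dose (same interval) = 2200 × 0.2210 = 486.2 mg

486 mg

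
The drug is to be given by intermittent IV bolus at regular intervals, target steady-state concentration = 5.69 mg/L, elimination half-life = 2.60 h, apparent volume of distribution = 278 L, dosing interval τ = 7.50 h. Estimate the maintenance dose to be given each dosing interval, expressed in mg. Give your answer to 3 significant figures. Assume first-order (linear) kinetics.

3160 mg

k = ln2 / t½ = 0.693147 / 2.60 = 0.2666 h⁻¹
CL = k × Vd = 0.2666 × 278 = 74.11 L/h
At steady state, Dose/τ = Css × CL.
Dose = Css × CL × τ = 5.69 × 74.11 × 7.50 = 3163 mg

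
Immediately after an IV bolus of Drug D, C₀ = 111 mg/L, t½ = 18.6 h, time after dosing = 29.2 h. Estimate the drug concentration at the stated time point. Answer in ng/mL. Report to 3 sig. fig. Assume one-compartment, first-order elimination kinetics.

37400 ng/mL

k = ln2 / t½ = 0.693147 / 18.6 = 0.03727 h⁻¹
C = C₀ · e^(−k·t) = 111.0 × e^(−0.03727 × 29.2)
  = 111.0 × 0.3368 = 37.38 mg/L
Convert: 37.38 mg/L × 1000 = 37380 ng/mL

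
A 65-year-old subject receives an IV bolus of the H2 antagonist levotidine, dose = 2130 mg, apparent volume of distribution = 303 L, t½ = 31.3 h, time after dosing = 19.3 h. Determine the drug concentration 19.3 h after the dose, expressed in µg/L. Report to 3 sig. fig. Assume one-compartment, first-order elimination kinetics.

C₀ = Dose / Vd = 2130 / 303 = 7.030 mg/L
k = ln2 / t½ = 0.693147 / 31.3 = 0.02215 h⁻¹
C = C₀ · e^(−k·t) = 7.030 × e^(−0.02215 × 19.3)
  = 7.030 × 0.6521 = 4.584 mg/L
Convert: 4.584 mg/L × 1000 = 4584 µg/L

4580 µg/L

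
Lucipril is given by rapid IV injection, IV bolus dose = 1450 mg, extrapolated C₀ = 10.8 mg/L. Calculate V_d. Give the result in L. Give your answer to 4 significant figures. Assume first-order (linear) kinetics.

Vd = Dose / C₀ = 1450 / 10.8 = 134.3 L

134.3 L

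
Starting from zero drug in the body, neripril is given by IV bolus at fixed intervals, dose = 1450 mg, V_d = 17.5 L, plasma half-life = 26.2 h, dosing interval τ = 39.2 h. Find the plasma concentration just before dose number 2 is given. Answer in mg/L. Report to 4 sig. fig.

C₀ per dose = Dose / Vd = 1450 / 17.5 = 82.86 mg/L
k = ln2 / t½ = 0.693147 / 26.2 = 0.02646 h⁻¹
Fraction remaining after one interval: r = e^(−kτ) = e^(−0.02646 × 39.2) = 0.3544
Before dose 2, 1 dose has been given (aged 1τ).
C_trough = C₀ × r = 82.86 × 0.3544 = 29.37 mg/L

29.37 mg/L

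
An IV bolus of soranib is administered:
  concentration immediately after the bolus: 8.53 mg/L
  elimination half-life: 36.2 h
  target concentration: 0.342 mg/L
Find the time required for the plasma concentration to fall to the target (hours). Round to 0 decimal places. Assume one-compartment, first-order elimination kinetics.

168 h

k = ln2 / t½ = 0.693147 / 36.2 = 0.01915 h⁻¹
t = ln(C₀ / C) / k = ln(8.530 / 0.342) / 0.01915
  = ln(24.94) / 0.01915 = 3.216 / 0.01915 = 167.9 h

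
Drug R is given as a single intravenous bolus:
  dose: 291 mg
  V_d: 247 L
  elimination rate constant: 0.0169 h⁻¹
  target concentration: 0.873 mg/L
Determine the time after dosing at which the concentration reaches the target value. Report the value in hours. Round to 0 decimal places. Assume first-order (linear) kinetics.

C₀ = Dose / Vd = 291.0 / 247 = 1.178 mg/L
t = ln(C₀ / C) / k = ln(1.178 / 0.873) / 0.01690
  = ln(1.349) / 0.01690 = 0.2994 / 0.01690 = 17.72 h

18 h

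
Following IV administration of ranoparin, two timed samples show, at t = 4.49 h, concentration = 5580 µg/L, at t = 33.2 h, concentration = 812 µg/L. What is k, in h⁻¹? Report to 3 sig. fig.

0.0671 h⁻¹

k = ln(C₁/C₂) / (t₂ − t₁) = ln(5580/812) / (33.2 − 4.49)
  = 1.927 / 28.71 = 0.06712 h⁻¹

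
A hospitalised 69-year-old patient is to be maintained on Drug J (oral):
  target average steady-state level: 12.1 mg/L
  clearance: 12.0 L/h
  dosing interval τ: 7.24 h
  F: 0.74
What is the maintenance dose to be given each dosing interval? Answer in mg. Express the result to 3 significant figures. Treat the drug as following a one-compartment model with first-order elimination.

At steady state, F × (Dose/τ) = Css × CL.
Dose = Css × CL × τ / F = 12.1 × 12.00 × 7.24 / 0.74 = 1421 mg

1420 mg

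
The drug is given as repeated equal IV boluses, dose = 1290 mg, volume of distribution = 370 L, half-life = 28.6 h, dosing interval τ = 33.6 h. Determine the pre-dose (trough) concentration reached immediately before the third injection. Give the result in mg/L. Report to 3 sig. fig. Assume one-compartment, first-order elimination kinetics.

C₀ per dose = Dose / Vd = 1290 / 370 = 3.486 mg/L
k = ln2 / t½ = 0.693147 / 28.6 = 0.02424 h⁻¹
Fraction remaining after one interval: r = e^(−kτ) = e^(−0.02424 × 33.6) = 0.4429
Before dose 3, 2 doses have been given (aged 1τ, 2τ).
C_trough = C₀ × (r + r²) = 3.486 × (0.4429 + 0.1962) = 2.228 mg/L

2.23 mg/L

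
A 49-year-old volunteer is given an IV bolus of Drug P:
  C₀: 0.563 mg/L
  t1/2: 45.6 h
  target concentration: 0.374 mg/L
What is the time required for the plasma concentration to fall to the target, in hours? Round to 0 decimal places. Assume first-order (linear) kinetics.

k = ln2 / t½ = 0.693147 / 45.6 = 0.01520 h⁻¹
t = ln(C₀ / C) / k = ln(0.5630 / 0.374) / 0.01520
  = ln(1.505) / 0.01520 = 0.4088 / 0.01520 = 26.89 h

27 h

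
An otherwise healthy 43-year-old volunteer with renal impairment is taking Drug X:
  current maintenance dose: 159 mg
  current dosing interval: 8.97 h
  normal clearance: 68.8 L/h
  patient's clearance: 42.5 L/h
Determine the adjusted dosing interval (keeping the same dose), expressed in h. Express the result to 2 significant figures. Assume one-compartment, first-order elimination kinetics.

To keep the same average steady-state level, dosing rate must scale with clearance.
CL ratio = 42.5 / 68.8 = 0.6177
New interval (same dose) = 8.97 / 0.6177 = 14.52 h

15 h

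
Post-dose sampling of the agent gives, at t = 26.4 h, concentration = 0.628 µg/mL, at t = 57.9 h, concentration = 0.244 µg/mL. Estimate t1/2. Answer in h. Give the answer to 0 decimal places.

23 h

k = ln(C₁/C₂) / (t₂ − t₁) = ln(0.628/0.244) / (57.9 − 26.4)
  = 0.9454 / 31.50 = 0.03001 h⁻¹
t½ = ln2 / k = 0.693147 / 0.03001 = 23.10 h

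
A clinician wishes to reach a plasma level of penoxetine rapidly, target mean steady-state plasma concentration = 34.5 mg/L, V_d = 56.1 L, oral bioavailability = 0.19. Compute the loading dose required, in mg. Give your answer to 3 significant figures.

10200 mg

LD = Css × Vd / F = 34.5 × 56.1 / 0.19 = 10190 mg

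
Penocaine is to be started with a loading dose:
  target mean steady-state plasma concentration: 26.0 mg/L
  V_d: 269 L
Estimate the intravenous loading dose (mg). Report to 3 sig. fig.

LD = Css × Vd = 26.0 × 269 = 6994 mg

6990 mg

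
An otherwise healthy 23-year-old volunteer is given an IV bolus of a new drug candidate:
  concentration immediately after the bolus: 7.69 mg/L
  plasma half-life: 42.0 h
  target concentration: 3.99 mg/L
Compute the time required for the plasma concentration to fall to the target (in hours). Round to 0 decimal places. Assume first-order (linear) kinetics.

k = ln2 / t½ = 0.693147 / 42.0 = 0.01650 h⁻¹
t = ln(C₀ / C) / k = ln(7.690 / 3.99) / 0.01650
  = ln(1.927) / 0.01650 = 0.6560 / 0.01650 = 39.76 h

40 h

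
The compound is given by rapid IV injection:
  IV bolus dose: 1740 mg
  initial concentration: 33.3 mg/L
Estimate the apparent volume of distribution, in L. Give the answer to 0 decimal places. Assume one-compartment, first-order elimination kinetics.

Vd = Dose / C₀ = 1740 / 33.3 = 52.25 L

52 L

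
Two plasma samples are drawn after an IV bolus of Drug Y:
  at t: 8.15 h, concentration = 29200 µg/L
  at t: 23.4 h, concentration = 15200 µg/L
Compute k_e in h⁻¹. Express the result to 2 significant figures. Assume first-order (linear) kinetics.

0.043 h⁻¹

k = ln(C₁/C₂) / (t₂ − t₁) = ln(29200/15200) / (23.4 − 8.15)
  = 0.6529 / 15.25 = 0.04281 h⁻¹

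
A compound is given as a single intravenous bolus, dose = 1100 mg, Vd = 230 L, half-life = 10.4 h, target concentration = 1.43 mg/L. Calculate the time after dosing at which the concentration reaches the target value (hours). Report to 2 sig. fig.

C₀ = Dose / Vd = 1100 / 230 = 4.783 mg/L
k = ln2 / t½ = 0.693147 / 10.4 = 0.06665 h⁻¹
t = ln(C₀ / C) / k = ln(4.783 / 1.43) / 0.06665
  = ln(3.345) / 0.06665 = 1.207 / 0.06665 = 18.11 h

18 h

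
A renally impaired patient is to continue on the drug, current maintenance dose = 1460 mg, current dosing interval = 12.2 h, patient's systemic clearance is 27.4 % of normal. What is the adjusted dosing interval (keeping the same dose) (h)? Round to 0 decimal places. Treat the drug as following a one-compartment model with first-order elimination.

45 h

To keep the same average steady-state level, dosing rate must scale with clearance.
CL ratio = 27.4 / 100 = 0.2740
New interval (same dose) = 12.2 / 0.2740 = 44.53 h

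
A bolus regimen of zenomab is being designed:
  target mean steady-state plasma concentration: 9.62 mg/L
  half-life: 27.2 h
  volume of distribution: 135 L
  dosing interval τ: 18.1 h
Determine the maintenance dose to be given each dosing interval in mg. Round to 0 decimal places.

k = ln2 / t½ = 0.693147 / 27.2 = 0.02548 h⁻¹
CL = k × Vd = 0.02548 × 135 = 3.440 L/h
At steady state, Dose/τ = Css × CL.
Dose = Css × CL × τ = 9.62 × 3.440 × 18.1 = 599.0 mg

599 mg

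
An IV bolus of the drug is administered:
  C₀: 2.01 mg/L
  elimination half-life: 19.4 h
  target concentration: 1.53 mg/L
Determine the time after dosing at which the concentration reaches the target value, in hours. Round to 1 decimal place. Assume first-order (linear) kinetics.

k = ln2 / t½ = 0.693147 / 19.4 = 0.03573 h⁻¹
t = ln(C₀ / C) / k = ln(2.010 / 1.53) / 0.03573
  = ln(1.314) / 0.03573 = 0.2731 / 0.03573 = 7.643 h

7.6 h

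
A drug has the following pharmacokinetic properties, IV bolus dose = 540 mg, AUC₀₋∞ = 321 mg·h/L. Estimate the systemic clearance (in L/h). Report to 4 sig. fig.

1.682 L/h

CL = Dose / AUC = 540 / 321 = 1.682 L/h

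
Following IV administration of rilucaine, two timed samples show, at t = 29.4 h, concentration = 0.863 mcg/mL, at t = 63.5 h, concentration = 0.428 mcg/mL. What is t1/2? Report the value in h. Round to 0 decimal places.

34 h

k = ln(C₁/C₂) / (t₂ − t₁) = ln(0.863/0.428) / (63.5 − 29.4)
  = 0.7013 / 34.10 = 0.02057 h⁻¹
t½ = ln2 / k = 0.693147 / 0.02057 = 33.70 h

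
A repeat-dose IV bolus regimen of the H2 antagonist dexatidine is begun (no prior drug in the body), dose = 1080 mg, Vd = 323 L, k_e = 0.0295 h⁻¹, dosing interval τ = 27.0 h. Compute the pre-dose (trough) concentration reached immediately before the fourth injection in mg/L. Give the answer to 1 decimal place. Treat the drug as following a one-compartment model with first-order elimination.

C₀ per dose = Dose / Vd = 1080 / 323 = 3.344 mg/L
Fraction remaining after one interval: r = e^(−kτ) = e^(−0.02950 × 27.0) = 0.4509
Before dose 4, 3 doses have been given (aged 1τ, 2τ, 3τ).
C_trough = C₀ × (r + r² + … + r^3) = C₀ × r(1−r^3)/(1−r)
        = 3.344 × 0.4509 × (1 − 0.09167) / (1 − 0.4509) = 2.494 mg/L

2.5 mg/L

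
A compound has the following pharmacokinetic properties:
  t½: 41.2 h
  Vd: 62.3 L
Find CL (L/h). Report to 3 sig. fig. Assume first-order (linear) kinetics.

1.05 L/h

k = ln2 / t½ = 0.693147 / 41.2 = 0.01682 h⁻¹
CL = k × Vd = 0.01682 × 62.3 = 1.048 L/h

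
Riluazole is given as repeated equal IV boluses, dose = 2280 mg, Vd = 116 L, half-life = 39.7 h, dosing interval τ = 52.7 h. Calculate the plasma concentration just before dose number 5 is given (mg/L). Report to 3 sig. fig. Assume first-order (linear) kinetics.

12.7 mg/L

C₀ per dose = Dose / Vd = 2280 / 116 = 19.66 mg/L
k = ln2 / t½ = 0.693147 / 39.7 = 0.01746 h⁻¹
Fraction remaining after one interval: r = e^(−kτ) = e^(−0.01746 × 52.7) = 0.3985
Before dose 5, 4 doses have been given (aged 1τ, 2τ, 3τ, 4τ).
C_trough = C₀ × (r + r² + … + r^4) = C₀ × r(1−r^4)/(1−r)
        = 19.66 × 0.3985 × (1 − 0.02522) / (1 − 0.3985) = 12.70 mg/L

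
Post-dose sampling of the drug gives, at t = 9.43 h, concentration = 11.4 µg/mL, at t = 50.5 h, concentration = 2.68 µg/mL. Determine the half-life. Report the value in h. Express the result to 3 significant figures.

19.7 h

k = ln(C₁/C₂) / (t₂ − t₁) = ln(11.4/2.68) / (50.5 − 9.43)
  = 1.448 / 41.07 = 0.03526 h⁻¹
t½ = ln2 / k = 0.693147 / 0.03526 = 19.66 h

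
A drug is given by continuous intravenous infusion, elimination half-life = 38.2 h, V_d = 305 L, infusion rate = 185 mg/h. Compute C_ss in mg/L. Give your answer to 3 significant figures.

33.4 mg/L

k = ln2 / t½ = 0.693147 / 38.2 = 0.01815 h⁻¹
CL = k × Vd = 0.01815 × 305 = 5.536 L/h
At steady state Css = R₀ / CL = 185 / 5.536 = 33.42 mg/L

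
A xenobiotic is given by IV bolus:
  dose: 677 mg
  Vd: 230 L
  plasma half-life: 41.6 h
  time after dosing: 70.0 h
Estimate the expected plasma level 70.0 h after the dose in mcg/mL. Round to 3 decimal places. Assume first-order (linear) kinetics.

C₀ = Dose / Vd = 677.0 / 230 = 2.943 mg/L
k = ln2 / t½ = 0.693147 / 41.6 = 0.01666 h⁻¹
C = C₀ · e^(−k·t) = 2.943 × e^(−0.01666 × 70.0)
  = 2.943 × 0.3115 = 0.9167 mg/L
(0.9167 mg/L = 0.9167 mcg/mL)

0.917 mcg/mL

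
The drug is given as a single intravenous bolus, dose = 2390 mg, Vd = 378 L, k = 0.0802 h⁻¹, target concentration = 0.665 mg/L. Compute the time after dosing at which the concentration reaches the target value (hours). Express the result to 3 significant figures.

C₀ = Dose / Vd = 2390 / 378 = 6.323 mg/L
t = ln(C₀ / C) / k = ln(6.323 / 0.665) / 0.08020
  = ln(9.508) / 0.08020 = 2.252 / 0.08020 = 28.08 h

28.1 h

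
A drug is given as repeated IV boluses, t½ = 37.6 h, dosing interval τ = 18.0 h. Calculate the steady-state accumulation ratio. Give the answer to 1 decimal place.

3.5

k = ln2 / t½ = 0.693147 / 37.6 = 0.01843 h⁻¹
e^(−kτ) = e^(−0.01843 × 18.0) = 0.7177
Accumulation ratio R = 1 / (1 − e^(−kτ)) = 1 / (1 − 0.7177) = 3.542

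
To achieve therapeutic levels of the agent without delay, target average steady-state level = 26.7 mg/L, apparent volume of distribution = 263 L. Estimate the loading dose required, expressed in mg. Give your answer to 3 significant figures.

7020 mg

LD = Css × Vd = 26.7 × 263 = 7022 mg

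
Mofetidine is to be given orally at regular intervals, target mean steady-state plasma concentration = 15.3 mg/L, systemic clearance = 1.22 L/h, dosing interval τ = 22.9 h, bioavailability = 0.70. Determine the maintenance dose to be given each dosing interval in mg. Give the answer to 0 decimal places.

At steady state, F × (Dose/τ) = Css × CL.
Dose = Css × CL × τ / F = 15.3 × 1.220 × 22.9 / 0.70 = 610.6 mg

611 mg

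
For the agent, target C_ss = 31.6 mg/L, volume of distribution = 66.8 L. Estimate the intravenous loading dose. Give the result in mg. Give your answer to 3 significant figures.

LD = Css × Vd = 31.6 × 66.8 = 2111 mg

2110 mg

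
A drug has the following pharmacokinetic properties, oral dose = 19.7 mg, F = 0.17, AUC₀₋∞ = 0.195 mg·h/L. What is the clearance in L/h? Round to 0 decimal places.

CL = F·Dose / AUC = 0.17 × 19.7 / 0.195 = 17.17 L/h

17 L/h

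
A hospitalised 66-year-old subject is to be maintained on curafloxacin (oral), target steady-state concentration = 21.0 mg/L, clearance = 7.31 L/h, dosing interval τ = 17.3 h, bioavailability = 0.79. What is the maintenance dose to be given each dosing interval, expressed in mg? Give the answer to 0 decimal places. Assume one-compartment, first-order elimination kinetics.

3362 mg

At steady state, F × (Dose/τ) = Css × CL.
Dose = Css × CL × τ / F = 21.0 × 7.310 × 17.3 / 0.79 = 3362 mg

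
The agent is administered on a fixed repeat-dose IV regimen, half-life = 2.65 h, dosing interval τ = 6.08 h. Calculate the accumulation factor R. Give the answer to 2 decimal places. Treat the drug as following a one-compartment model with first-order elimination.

1.26

k = ln2 / t½ = 0.693147 / 2.65 = 0.2616 h⁻¹
e^(−kτ) = e^(−0.2616 × 6.08) = 0.2038
Accumulation ratio R = 1 / (1 − e^(−kτ)) = 1 / (1 − 0.2038) = 1.256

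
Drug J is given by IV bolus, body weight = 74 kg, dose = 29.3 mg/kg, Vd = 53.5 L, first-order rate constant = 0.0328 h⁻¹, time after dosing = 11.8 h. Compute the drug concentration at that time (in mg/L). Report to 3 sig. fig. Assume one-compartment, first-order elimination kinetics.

27.5 mg/L

Total dose = 29.3 × 74 = 2168 mg
C₀ = Dose / Vd = 2168 / 53.5 = 40.52 mg/L
C = C₀ · e^(−k·t) = 40.52 × e^(−0.03280 × 11.8)
  = 40.52 × 0.6791 = 27.52 mg/L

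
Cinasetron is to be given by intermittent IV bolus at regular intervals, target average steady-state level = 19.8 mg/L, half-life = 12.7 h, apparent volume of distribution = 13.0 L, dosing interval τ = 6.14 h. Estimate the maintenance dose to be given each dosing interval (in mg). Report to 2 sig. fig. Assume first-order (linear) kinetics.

k = ln2 / t½ = 0.693147 / 12.7 = 0.05458 h⁻¹
CL = k × Vd = 0.05458 × 13.0 = 0.7095 L/h
At steady state, Dose/τ = Css × CL.
Dose = Css × CL × τ = 19.8 × 0.7095 × 6.14 = 86.26 mg

86 mg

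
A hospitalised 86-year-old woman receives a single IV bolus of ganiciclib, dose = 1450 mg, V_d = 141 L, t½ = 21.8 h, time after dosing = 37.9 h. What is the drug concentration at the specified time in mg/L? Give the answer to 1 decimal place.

C₀ = Dose / Vd = 1450 / 141 = 10.28 mg/L
k = ln2 / t½ = 0.693147 / 21.8 = 0.03180 h⁻¹
C = C₀ · e^(−k·t) = 10.28 × e^(−0.03180 × 37.9)
  = 10.28 × 0.2996 = 3.080 mg/L

3.1 mg/L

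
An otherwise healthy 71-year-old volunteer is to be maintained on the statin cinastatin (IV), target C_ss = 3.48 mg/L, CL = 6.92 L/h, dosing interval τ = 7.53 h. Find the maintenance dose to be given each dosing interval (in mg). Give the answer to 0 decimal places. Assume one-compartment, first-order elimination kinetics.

181 mg

At steady state, Dose/τ = Css × CL.
Dose = Css × CL × τ = 3.48 × 6.920 × 7.53 = 181.3 mg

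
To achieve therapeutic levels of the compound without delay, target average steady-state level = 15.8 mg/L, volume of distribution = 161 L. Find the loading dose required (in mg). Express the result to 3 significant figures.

2540 mg

LD = Css × Vd = 15.8 × 161 = 2544 mg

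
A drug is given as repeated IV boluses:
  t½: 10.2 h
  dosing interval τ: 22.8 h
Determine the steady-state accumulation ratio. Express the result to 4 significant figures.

k = ln2 / t½ = 0.693147 / 10.2 = 0.06796 h⁻¹
e^(−kτ) = e^(−0.06796 × 22.8) = 0.2124
Accumulation ratio R = 1 / (1 − e^(−kτ)) = 1 / (1 − 0.2124) = 1.270

1.270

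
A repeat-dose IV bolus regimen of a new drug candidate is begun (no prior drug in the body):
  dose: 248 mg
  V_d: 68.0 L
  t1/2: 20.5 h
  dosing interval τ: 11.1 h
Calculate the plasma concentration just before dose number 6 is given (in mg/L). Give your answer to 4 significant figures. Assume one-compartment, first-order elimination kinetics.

C₀ per dose = Dose / Vd = 248 / 68.0 = 3.647 mg/L
k = ln2 / t½ = 0.693147 / 20.5 = 0.03381 h⁻¹
Fraction remaining after one interval: r = e^(−kτ) = e^(−0.03381 × 11.1) = 0.6871
Before dose 6, 5 doses have been given (aged 1τ, 2τ, 3τ, 4τ, 5τ).
C_trough = C₀ × (r + r² + … + r^5) = C₀ × r(1−r^5)/(1−r)
        = 3.647 × 0.6871 × (1 − 0.1531) / (1 − 0.6871) = 6.782 mg/L

6.782 mg/L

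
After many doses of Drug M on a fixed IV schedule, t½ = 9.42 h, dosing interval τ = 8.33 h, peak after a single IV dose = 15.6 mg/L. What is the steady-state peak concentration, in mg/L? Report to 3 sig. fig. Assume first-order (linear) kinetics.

k = ln2 / t½ = 0.693147 / 9.42 = 0.07358 h⁻¹
e^(−kτ) = e^(−0.07358 × 8.33) = 0.5418
Accumulation ratio R = 1 / (1 − e^(−kτ)) = 1 / (1 − 0.5418) = 2.182
Steady-state peak = C₀ × R = 15.6 × 2.182 = 34.04 mg/L

34.0 mg/L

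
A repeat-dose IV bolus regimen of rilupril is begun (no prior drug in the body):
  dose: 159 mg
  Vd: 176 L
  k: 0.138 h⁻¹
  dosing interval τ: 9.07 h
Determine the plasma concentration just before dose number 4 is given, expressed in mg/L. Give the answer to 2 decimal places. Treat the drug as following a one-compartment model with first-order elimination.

0.35 mg/L

C₀ per dose = Dose / Vd = 159 / 176 = 0.9034 mg/L
Fraction remaining after one interval: r = e^(−kτ) = e^(−0.1380 × 9.07) = 0.2860
Before dose 4, 3 doses have been given (aged 1τ, 2τ, 3τ).
C_trough = C₀ × (r + r² + … + r^3) = C₀ × r(1−r^3)/(1−r)
        = 0.9034 × 0.2860 × (1 − 0.02339) / (1 − 0.2860) = 0.3534 mg/L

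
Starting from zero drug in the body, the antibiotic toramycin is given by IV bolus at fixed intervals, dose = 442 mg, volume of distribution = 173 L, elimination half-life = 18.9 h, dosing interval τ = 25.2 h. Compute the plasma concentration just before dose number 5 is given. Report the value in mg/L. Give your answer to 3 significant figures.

1.64 mg/L

C₀ per dose = Dose / Vd = 442 / 173 = 2.555 mg/L
k = ln2 / t½ = 0.693147 / 18.9 = 0.03667 h⁻¹
Fraction remaining after one interval: r = e^(−kτ) = e^(−0.03667 × 25.2) = 0.3969
Before dose 5, 4 doses have been given (aged 1τ, 2τ, 3τ, 4τ).
C_trough = C₀ × (r + r² + … + r^4) = C₀ × r(1−r^4)/(1−r)
        = 2.555 × 0.3969 × (1 − 0.02482) / (1 − 0.3969) = 1.640 mg/L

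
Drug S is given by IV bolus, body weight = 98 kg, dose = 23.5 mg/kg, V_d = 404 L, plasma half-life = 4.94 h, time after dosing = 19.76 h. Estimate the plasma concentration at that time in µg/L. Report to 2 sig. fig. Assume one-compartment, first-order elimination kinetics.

360 µg/L

Total dose = 23.5 × 98 = 2303 mg
C₀ = Dose / Vd = 2303 / 404 = 5.700 mg/L
k = ln2 / t½ = 0.693147 / 4.94 = 0.1403 h⁻¹
t / t½ = 19.76 / 4.94 = 4 half-lives
C = C₀ × (1/2)^4 = 5.700 × 0.06250 = 0.3563 mg/L
Convert: 0.3563 mg/L × 1000 = 356.3 µg/L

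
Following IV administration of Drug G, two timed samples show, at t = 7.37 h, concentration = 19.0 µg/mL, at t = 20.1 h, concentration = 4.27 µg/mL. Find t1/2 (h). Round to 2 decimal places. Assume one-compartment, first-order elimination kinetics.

k = ln(C₁/C₂) / (t₂ − t₁) = ln(19.0/4.27) / (20.1 − 7.37)
  = 1.493 / 12.73 = 0.1173 h⁻¹
t½ = ln2 / k = 0.693147 / 0.1173 = 5.909 h

5.91 h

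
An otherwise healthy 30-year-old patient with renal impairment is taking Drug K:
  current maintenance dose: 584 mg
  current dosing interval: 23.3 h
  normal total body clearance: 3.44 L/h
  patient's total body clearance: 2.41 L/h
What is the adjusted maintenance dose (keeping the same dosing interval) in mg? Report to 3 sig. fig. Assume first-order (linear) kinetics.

To keep the same average steady-state level, dosing rate must scale with clearance.
CL ratio = 2.41 / 3.44 = 0.7006
New dose (same interval) = 584 × 0.7006 = 409.2 mg

409 mg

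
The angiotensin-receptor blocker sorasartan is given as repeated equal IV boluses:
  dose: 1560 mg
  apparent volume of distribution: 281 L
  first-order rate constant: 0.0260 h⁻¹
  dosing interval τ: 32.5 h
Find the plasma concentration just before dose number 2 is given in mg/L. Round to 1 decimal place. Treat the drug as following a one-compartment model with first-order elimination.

2.4 mg/L

C₀ per dose = Dose / Vd = 1560 / 281 = 5.552 mg/L
Fraction remaining after one interval: r = e^(−kτ) = e^(−0.02600 × 32.5) = 0.4296
Before dose 2, 1 dose has been given (aged 1τ).
C_trough = C₀ × r = 5.552 × 0.4296 = 2.385 mg/L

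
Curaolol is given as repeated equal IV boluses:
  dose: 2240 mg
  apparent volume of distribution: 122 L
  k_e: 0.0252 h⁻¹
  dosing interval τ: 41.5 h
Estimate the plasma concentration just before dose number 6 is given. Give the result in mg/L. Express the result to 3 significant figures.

9.89 mg/L

C₀ per dose = Dose / Vd = 2240 / 122 = 18.36 mg/L
Fraction remaining after one interval: r = e^(−kτ) = e^(−0.02520 × 41.5) = 0.3514
Before dose 6, 5 doses have been given (aged 1τ, 2τ, 3τ, 4τ, 5τ).
C_trough = C₀ × (r + r² + … + r^5) = C₀ × r(1−r^5)/(1−r)
        = 18.36 × 0.3514 × (1 − 0.005358) / (1 − 0.3514) = 9.894 mg/L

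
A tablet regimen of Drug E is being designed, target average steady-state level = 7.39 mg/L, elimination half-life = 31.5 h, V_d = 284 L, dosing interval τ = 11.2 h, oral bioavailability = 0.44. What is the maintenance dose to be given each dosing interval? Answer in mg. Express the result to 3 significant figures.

k = ln2 / t½ = 0.693147 / 31.5 = 0.02200 h⁻¹
CL = k × Vd = 0.02200 × 284 = 6.248 L/h
At steady state, F × (Dose/τ) = Css × CL.
Dose = Css × CL × τ / F = 7.39 × 6.248 × 11.2 / 0.44 = 1175 mg

1180 mg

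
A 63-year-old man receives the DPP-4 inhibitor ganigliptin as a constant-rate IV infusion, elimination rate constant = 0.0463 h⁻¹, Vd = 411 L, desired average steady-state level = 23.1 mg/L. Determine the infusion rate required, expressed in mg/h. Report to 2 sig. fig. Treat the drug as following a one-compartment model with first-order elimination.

CL = k × Vd = 0.04630 × 411 = 19.03 L/h
At steady state, infusion rate R₀ = Css × CL = 23.1 × 19.03 = 439.6 mg/h

440 mg/h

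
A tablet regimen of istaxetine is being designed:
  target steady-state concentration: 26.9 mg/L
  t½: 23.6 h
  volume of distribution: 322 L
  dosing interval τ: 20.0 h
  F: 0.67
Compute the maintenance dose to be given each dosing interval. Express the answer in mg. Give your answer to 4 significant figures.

7594 mg

k = ln2 / t½ = 0.693147 / 23.6 = 0.02937 h⁻¹
CL = k × Vd = 0.02937 × 322 = 9.457 L/h
At steady state, F × (Dose/τ) = Css × CL.
Dose = Css × CL × τ / F = 26.9 × 9.457 × 20.0 / 0.67 = 7594 mg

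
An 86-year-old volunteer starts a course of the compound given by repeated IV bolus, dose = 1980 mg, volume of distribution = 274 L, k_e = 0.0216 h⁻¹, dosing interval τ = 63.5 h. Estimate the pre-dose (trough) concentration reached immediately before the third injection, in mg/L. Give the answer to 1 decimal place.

2.3 mg/L

C₀ per dose = Dose / Vd = 1980 / 274 = 7.226 mg/L
Fraction remaining after one interval: r = e^(−kτ) = e^(−0.02160 × 63.5) = 0.2537
Before dose 3, 2 doses have been given (aged 1τ, 2τ).
C_trough = C₀ × (r + r²) = 7.226 × (0.2537 + 0.06436) = 2.298 mg/L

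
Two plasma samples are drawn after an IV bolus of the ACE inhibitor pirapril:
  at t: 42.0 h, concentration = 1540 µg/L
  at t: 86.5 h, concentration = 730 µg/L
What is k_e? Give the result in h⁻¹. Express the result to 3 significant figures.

0.0168 h⁻¹

k = ln(C₁/C₂) / (t₂ − t₁) = ln(1540/730) / (86.5 − 42.0)
  = 0.7465 / 44.50 = 0.01678 h⁻¹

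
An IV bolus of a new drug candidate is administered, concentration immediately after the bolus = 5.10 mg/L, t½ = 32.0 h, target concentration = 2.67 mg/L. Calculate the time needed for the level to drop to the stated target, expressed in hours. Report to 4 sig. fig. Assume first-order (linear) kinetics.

29.88 h

k = ln2 / t½ = 0.693147 / 32.0 = 0.02166 h⁻¹
t = ln(C₀ / C) / k = ln(5.100 / 2.67) / 0.02166
  = ln(1.910) / 0.02166 = 0.6471 / 0.02166 = 29.88 h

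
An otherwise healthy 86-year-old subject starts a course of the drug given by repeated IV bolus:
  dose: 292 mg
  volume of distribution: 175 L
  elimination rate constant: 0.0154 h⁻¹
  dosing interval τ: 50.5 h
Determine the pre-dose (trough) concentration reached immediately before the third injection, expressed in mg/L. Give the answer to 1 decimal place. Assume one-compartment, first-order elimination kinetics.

1.1 mg/L

C₀ per dose = Dose / Vd = 292 / 175 = 1.669 mg/L
Fraction remaining after one interval: r = e^(−kτ) = e^(−0.01540 × 50.5) = 0.4595
Before dose 3, 2 doses have been given (aged 1τ, 2τ).
C_trough = C₀ × (r + r²) = 1.669 × (0.4595 + 0.2111) = 1.119 mg/L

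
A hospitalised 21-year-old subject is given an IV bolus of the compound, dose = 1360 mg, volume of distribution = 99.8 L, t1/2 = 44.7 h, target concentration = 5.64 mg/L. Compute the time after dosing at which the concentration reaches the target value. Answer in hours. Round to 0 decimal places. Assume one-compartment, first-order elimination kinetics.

57 h

C₀ = Dose / Vd = 1360 / 99.8 = 13.63 mg/L
k = ln2 / t½ = 0.693147 / 44.7 = 0.01551 h⁻¹
t = ln(C₀ / C) / k = ln(13.63 / 5.64) / 0.01551
  = ln(2.417) / 0.01551 = 0.8825 / 0.01551 = 56.90 h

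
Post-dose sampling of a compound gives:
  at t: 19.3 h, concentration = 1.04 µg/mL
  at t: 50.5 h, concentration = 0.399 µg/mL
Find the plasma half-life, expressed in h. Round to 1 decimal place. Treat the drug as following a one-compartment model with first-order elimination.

k = ln(C₁/C₂) / (t₂ − t₁) = ln(1.04/0.399) / (50.5 − 19.3)
  = 0.9580 / 31.20 = 0.03071 h⁻¹
t½ = ln2 / k = 0.693147 / 0.03071 = 22.57 h

22.6 h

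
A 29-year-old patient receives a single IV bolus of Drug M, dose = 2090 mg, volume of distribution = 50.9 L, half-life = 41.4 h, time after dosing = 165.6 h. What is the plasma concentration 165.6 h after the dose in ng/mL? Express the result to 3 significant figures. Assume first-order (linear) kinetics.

C₀ = Dose / Vd = 2090 / 50.9 = 41.06 mg/L
k = ln2 / t½ = 0.693147 / 41.4 = 0.01674 h⁻¹
t / t½ = 165.6 / 41.4 = 4 half-lives
C = C₀ × (1/2)^4 = 41.06 × 0.06250 = 2.566 mg/L
Convert: 2.566 mg/L × 1000 = 2566 ng/mL

2570 ng/mL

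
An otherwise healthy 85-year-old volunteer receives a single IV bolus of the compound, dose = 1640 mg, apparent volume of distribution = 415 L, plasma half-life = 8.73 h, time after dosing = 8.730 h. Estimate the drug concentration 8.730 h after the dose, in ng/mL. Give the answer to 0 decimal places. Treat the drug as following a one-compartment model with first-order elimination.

C₀ = Dose / Vd = 1640 / 415 = 3.952 mg/L
k = ln2 / t½ = 0.693147 / 8.73 = 0.07940 h⁻¹
t / t½ = 8.730 / 8.73 = 1 half-lives
C = C₀ × (1/2)^1 = 3.952 × 0.5000 = 1.976 mg/L
Convert: 1.976 mg/L × 1000 = 1976 ng/mL

1976 ng/mL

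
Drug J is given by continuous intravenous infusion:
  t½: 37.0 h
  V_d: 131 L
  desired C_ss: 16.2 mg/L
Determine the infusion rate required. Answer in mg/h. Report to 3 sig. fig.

k = ln2 / t½ = 0.693147 / 37.0 = 0.01873 h⁻¹
CL = k × Vd = 0.01873 × 131 = 2.454 L/h
At steady state, infusion rate R₀ = Css × CL = 16.2 × 2.454 = 39.75 mg/h

39.8 mg/h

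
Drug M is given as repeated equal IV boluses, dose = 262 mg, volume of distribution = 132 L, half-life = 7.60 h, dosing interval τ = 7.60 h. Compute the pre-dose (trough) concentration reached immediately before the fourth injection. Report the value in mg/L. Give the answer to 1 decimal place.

C₀ per dose = Dose / Vd = 262 / 132 = 1.985 mg/L
k = ln2 / t½ = 0.693147 / 7.60 = 0.09120 h⁻¹
Fraction remaining after one interval: r = e^(−kτ) = e^(−0.09120 × 7.60) = 0.5000
Before dose 4, 3 doses have been given (aged 1τ, 2τ, 3τ).
C_trough = C₀ × (r + r² + … + r^3) = C₀ × r(1−r^3)/(1−r)
        = 1.985 × 0.5000 × (1 − 0.1250) / (1 − 0.5000) = 1.737 mg/L

1.7 mg/L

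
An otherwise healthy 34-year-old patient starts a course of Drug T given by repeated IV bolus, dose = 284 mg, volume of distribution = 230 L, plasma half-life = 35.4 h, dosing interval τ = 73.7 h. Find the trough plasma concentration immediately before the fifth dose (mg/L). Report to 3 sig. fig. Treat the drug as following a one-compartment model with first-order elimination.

0.381 mg/L

C₀ per dose = Dose / Vd = 284 / 230 = 1.235 mg/L
k = ln2 / t½ = 0.693147 / 35.4 = 0.01958 h⁻¹
Fraction remaining after one interval: r = e^(−kτ) = e^(−0.01958 × 73.7) = 0.2362
Before dose 5, 4 doses have been given (aged 1τ, 2τ, 3τ, 4τ).
C_trough = C₀ × (r + r² + … + r^4) = C₀ × r(1−r^4)/(1−r)
        = 1.235 × 0.2362 × (1 − 0.003113) / (1 − 0.2362) = 0.3807 mg/L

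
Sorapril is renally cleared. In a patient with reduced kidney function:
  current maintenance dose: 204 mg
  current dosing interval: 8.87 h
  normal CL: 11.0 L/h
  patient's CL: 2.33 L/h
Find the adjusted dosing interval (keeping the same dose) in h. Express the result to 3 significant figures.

To keep the same average steady-state level, dosing rate must scale with clearance.
CL ratio = 2.33 / 11.0 = 0.2118
New interval (same dose) = 8.87 / 0.2118 = 41.88 h

41.9 h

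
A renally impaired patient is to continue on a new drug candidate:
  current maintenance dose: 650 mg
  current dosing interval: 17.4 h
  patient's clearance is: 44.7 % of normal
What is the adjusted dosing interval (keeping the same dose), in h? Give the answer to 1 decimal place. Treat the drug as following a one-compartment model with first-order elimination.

38.9 h

To keep the same average steady-state level, dosing rate must scale with clearance.
CL ratio = 44.7 / 100 = 0.4470
New interval (same dose) = 17.4 / 0.4470 = 38.93 h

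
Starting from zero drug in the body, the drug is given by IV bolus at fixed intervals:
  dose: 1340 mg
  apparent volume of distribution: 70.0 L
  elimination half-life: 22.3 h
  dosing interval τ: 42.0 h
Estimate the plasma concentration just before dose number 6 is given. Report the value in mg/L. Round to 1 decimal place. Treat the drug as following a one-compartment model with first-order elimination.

C₀ per dose = Dose / Vd = 1340 / 70.0 = 19.14 mg/L
k = ln2 / t½ = 0.693147 / 22.3 = 0.03108 h⁻¹
Fraction remaining after one interval: r = e^(−kτ) = e^(−0.03108 × 42.0) = 0.2711
Before dose 6, 5 doses have been given (aged 1τ, 2τ, 3τ, 4τ, 5τ).
C_trough = C₀ × (r + r² + … + r^5) = C₀ × r(1−r^5)/(1−r)
        = 19.14 × 0.2711 × (1 − 0.001464) / (1 − 0.2711) = 7.108 mg/L

7.1 mg/L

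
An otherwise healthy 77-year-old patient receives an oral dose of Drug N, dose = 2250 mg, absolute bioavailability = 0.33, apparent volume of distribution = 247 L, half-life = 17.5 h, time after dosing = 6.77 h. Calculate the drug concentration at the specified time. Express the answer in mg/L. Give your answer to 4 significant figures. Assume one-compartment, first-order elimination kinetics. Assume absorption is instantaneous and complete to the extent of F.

2.299 mg/L

Amount reaching circulation = F × Dose = 0.33 × 2250 = 742.5 mg
C₀ = F·Dose / Vd = 742.5 / 247 = 3.006 mg/L
k = ln2 / t½ = 0.693147 / 17.5 = 0.03961 h⁻¹
C = C₀ · e^(−k·t) = 3.006 × e^(−0.03961 × 6.77)
  = 3.006 × 0.7648 = 2.299 mg/L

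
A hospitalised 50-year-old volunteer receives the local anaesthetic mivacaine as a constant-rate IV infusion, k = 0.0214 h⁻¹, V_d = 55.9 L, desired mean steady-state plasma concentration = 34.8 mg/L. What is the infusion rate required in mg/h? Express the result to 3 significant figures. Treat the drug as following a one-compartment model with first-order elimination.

CL = k × Vd = 0.02140 × 55.9 = 1.196 L/h
At steady state, infusion rate R₀ = Css × CL = 34.8 × 1.196 = 41.62 mg/h

41.6 mg/h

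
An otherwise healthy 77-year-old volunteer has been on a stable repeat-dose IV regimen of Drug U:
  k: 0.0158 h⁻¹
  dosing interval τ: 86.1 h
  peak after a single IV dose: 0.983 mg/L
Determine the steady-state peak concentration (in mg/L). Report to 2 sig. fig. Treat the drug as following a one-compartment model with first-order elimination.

1.3 mg/L

e^(−kτ) = e^(−0.01580 × 86.1) = 0.2566
Accumulation ratio R = 1 / (1 − e^(−kτ)) = 1 / (1 − 0.2566) = 1.345
Steady-state peak = C₀ × R = 0.983 × 1.345 = 1.322 mg/L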